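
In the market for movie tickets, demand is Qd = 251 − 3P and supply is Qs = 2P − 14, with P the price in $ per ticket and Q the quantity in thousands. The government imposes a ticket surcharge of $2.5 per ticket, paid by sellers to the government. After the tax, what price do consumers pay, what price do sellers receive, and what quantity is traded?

Consumers pay $54; sellers receive $51.5; quantity = 89.

Without the tax, 251 − 3P = 2P − 14 gives 5P = 265, so P* = $53 and Q* = 92.
With the tax collected from sellers, supply shifts: Qs = 2(P − 2.5) − 14.
New equilibrium: consumers pay $54, sellers receive $51.5, Q = 89. (Wedge: Pb − Ps = 2.5.)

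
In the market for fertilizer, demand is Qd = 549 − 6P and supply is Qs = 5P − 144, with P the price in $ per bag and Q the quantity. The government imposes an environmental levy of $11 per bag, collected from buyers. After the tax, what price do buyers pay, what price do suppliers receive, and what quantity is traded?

Before the tax: set 549 − 6P = 5P − 144 → P* = $63, Q* = 171.
With the tax collected from buyers, demand (in seller-price terms) shifts: Qd = 549 − 6(P + 11).
Solving gives Q = 141 with buyers paying $68 and suppliers receiving $57 (the $11 wedge).

Buyers pay $68; suppliers receive $57; quantity = 141.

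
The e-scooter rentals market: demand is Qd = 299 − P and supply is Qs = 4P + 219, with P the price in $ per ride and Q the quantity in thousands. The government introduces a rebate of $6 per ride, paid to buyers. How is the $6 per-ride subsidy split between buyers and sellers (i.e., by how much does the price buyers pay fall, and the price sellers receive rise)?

Before the subsidy: set 299 − P = 4P + 219 → P* = $16, Q* = 283.
With a per-unit subsidy paid to buyers, each effectively pays P − 6, so demand becomes Qd = 299 − (P − 6).
Solving gives Q = 287.8 with buyers paying $11.2 and sellers receiving $17.2 (the $6 wedge).
Gain to buyers: $4.8; to sellers: $1.2. (They sum to $6.)

Buyers gain $4.8 per ride; sellers gain $1.2 per ride.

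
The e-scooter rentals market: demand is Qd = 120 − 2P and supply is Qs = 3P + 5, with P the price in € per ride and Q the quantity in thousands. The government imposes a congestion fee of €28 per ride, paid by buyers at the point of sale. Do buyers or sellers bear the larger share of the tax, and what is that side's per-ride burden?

Buyers bear the larger share: €16.8 per ride.

Before the tax: set 120 − 2P = 3P + 5 → P* = €23, Q* = 74.
With the tax collected from buyers, demand (in seller-price terms) shifts: Qd = 120 − 2(P + 28).
Solving gives Q = 40.4 with buyers paying €39.8 and sellers receiving €11.8 (the €28 wedge).
Per-ride burden: buyers €16.8, sellers €11.2.
Buyers take the larger share because demand is less price-elastic here (demand slope 2 vs supply slope 3).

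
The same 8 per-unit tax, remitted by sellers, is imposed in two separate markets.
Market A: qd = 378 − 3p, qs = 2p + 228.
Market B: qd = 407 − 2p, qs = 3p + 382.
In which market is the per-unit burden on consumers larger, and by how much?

Market B, by 1.6.

Market A: pre-tax p* = 30, q* = 288; post-tax q = 278.4; per-unit burden on consumers = 3.2.
Market B: pre-tax p* = 5, q* = 397; post-tax q = 387.4; per-unit burden on consumers = 4.8.
Difference: 3.2 vs 4.8 → market B is larger by 1.6.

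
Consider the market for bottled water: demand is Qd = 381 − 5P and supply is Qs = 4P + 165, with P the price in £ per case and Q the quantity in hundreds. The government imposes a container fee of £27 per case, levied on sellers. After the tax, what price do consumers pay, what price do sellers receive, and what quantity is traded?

Consumers pay £36; sellers receive £9; quantity = 201.

Without the tax, 381 − 5P = 4P + 165 gives 9P = 216, so P* = £24 and Q* = 261.
With the tax collected from sellers, supply shifts: Qs = 4(P − 27) + 165.
New equilibrium: consumers pay £36, sellers receive £9, Q = 201. (Wedge: Pb − Ps = 27.)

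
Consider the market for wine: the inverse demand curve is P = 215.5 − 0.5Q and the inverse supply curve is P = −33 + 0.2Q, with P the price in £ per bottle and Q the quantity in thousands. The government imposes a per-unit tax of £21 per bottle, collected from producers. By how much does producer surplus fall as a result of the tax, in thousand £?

Producer surplus falls by £2040 thousand.

Inverting to Q(P) form: Qd = 431 − 2P; Qs = 5P + 165.
Without the tax, 431 − 2P = 5P + 165 gives 7P = 266, so P* = £38 and Q* = 355.
With the tax collected from producers, supply shifts: Qs = 5(P − 21) + 165.
Solving gives Q = 325 with consumers paying £53 and producers receiving £32 (the £21 wedge).
ΔPS is the trapezoid between Q = 325 and Q = 355 of height £6: ½ · (355 + 325) · 6 = £2040.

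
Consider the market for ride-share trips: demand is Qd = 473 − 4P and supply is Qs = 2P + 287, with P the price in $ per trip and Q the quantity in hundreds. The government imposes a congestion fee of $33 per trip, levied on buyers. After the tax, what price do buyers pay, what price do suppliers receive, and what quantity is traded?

Buyers pay $42; suppliers receive $9; quantity = 305.

Before the tax: set 473 − 4P = 2P + 287 → P* = $31, Q* = 349.
With the tax collected from buyers, demand (in seller-price terms) shifts: Qd = 473 − 4(P + 33).
Solving gives Q = 305 with buyers paying $42 and suppliers receiving $9 (the $33 wedge).
The less price-elastic side of the market bears the larger share of a per-unit tax.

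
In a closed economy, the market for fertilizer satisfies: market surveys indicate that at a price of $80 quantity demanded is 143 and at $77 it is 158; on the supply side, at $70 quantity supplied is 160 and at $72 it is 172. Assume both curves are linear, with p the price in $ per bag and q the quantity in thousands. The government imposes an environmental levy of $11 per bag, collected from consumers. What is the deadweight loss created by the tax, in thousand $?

Deadweight loss = $165 thousand.

Demand slope: (158 − 143)/(77 − 80) = -5, so qd = 543 − 5p.
Supply slope: (172 − 160)/(72 − 70) = 6, so qs = 6p − 260.
Without the tax, 543 − 5p = 6p − 260 gives 11p = 803, so p* = $73 and q* = 178.
With the tax collected from consumers, demand (in seller-price terms) shifts: qd = 543 − 5(p + 11).
New equilibrium: consumers pay $79, sellers receive $68, q = 148. (Wedge: pb − ps = 11.)
Quantity falls by |ΔQ| = |178 − 148| = 30.
DWL = ½ · t · |ΔQ| = ½ · 11 · 30 = $165.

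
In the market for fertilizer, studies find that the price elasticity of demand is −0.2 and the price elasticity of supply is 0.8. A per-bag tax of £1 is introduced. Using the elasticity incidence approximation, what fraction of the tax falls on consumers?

Incidence ratio: consumers' share ≈ εs / (εs + |εd|) = 0.8 / (0.8 + 0.2) = 0.8.
Supply is the more elastic side, so consumers bear the larger share.

Consumers' share ≈ 0.8.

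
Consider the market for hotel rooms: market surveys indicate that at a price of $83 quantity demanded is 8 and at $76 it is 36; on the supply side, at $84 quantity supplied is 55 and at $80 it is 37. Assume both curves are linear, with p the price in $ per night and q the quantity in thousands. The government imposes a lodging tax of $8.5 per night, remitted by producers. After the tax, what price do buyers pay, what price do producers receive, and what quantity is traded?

Buyers pay $82.5; producers receive $74; quantity = 10.

Demand slope: (36 − 8)/(76 − 83) = -4, so qd = 340 − 4p.
Supply slope: (37 − 55)/(80 − 84) = 4.5, so qs = 4.5p − 323.
Without the tax, 340 − 4p = 4.5p − 323 gives 8.5p = 663, so p* = $78 and q* = 28.
With the tax collected from producers, supply shifts: qs = 4.5(p − 8.5) − 323.
New equilibrium: buyers pay $82.5, producers receive $74, q = 10. (Wedge: pb − ps = 8.5.)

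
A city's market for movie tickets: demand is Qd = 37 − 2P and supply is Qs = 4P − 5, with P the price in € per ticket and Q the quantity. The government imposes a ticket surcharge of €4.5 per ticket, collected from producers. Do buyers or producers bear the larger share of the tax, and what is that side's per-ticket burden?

Without the tax, 37 − 2P = 4P − 5 gives 6P = 42, so P* = €7 and Q* = 23.
With the tax collected from producers, supply shifts: Qs = 4(P − 4.5) − 5.
Solving gives Q = 17 with buyers paying €10 and producers receiving €5.5 (the €4.5 wedge).
Per-ticket burden: buyers €3, producers €1.5.
Buyers take the larger share because demand is less price-elastic here (demand slope 2 vs supply slope 4).
The less price-elastic side of the market bears the larger share of a per-unit tax.

Buyers bear the larger share: €3 per ticket.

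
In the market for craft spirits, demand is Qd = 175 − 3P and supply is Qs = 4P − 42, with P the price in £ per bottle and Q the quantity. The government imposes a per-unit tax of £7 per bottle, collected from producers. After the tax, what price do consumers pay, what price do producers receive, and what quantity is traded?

Before the tax: set 175 − 3P = 4P − 42 → P* = £31, Q* = 82.
With the tax collected from producers, supply shifts: Qs = 4(P − 7) − 42.
Solving gives Q = 70 with consumers paying £35 and producers receiving £28 (the £7 wedge).

Consumers pay £35; producers receive £28; quantity = 70.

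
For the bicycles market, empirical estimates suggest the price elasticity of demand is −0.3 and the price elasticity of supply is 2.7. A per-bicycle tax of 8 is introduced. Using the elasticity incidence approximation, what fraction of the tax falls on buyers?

Incidence ratio: buyers' share ≈ εs / (εs + |εd|) = 2.7 / (2.7 + 0.3) = 0.9.
Supply is the more elastic side, so buyers bear the larger share.

Buyers' share ≈ 0.9.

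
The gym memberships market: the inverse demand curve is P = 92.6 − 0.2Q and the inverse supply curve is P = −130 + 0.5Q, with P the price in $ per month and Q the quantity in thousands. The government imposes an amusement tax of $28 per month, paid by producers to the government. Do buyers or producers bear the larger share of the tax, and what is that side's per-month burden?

Inverting to Q(P) form: Qd = 463 − 5P; Qs = 2P + 260.
Before the tax: set 463 − 5P = 2P + 260 → P* = $29, Q* = 318.
With the tax collected from producers, supply shifts: Qs = 2(P − 28) + 260.
Solving gives Q = 278 with buyers paying $37 and producers receiving $9 (the $28 wedge).
Per-month burden: buyers $8, producers $20.
Producers take the larger share because supply is less price-elastic here (demand slope 5 vs supply slope 2).
The less price-elastic side of the market bears the larger share of a per-unit tax.

Producers bear the larger share: $20 per month.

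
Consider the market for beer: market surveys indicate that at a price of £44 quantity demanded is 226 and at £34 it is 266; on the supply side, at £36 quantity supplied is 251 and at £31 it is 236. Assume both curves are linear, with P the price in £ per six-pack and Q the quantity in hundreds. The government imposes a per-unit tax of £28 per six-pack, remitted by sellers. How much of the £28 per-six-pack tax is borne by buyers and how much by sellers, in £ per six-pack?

Demand slope: (266 − 226)/(34 − 44) = -4, so Qd = 402 − 4P.
Supply slope: (236 − 251)/(31 − 36) = 3, so Qs = 3P + 143.
Before the tax: set 402 − 4P = 3P + 143 → P* = £37, Q* = 254.
With the tax collected from sellers, supply shifts: Qs = 3(P − 28) + 143.
New equilibrium: buyers pay £49, sellers receive £21, Q = 206. (Wedge: Pb − Ps = 28.)
Burden on buyers: £12; on sellers: £16. (They sum to £28.)
The less price-elastic side of the market bears the larger share of a per-unit tax.

Buyers bear £12 per six-pack; sellers bear £16 per six-pack.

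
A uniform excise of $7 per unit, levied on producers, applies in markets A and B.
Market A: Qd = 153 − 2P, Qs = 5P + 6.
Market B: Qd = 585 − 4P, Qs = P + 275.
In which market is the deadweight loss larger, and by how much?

Market A: pre-tax P* = $21, Q* = 111; post-tax Q = 101; deadweight loss = $35.
Market B: pre-tax P* = $62, Q* = 337; post-tax Q = 331.4; deadweight loss = $19.6.
Difference: $35 vs $19.6 → market A is larger by $15.4.

Market A, by $15.4.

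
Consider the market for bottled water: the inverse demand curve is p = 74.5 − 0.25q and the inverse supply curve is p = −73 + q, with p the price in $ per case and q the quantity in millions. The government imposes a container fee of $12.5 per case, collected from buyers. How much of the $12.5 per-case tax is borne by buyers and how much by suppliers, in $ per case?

Buyers bear $2.5 per case; suppliers bear $10 per case.

Rewrite in direct form: qd = 298 − 4p and qs = p + 73.
Without the tax, 298 − 4p = p + 73 gives 5p = 225, so p* = $45 and q* = 118.
With the tax collected from buyers, demand (in seller-price terms) shifts: qd = 298 − 4(p + 12.5).
New equilibrium: buyers pay $47.5, suppliers receive $35, q = 108. (Wedge: pb − ps = 12.5.)
Burden on buyers: $2.5; on suppliers: $10. (They sum to $12.5.)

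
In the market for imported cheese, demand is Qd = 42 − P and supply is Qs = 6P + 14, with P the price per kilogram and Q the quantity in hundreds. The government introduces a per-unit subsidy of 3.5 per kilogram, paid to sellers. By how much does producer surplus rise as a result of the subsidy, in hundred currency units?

Before the subsidy: set 42 − P = 6P + 14 → P* = 4, Q* = 38.
With a per-unit subsidy paid to sellers, each receives P + 3.5 per unit sold, so supply becomes Qs = 6(P + 3.5) + 14.
New equilibrium: consumers pay 1, sellers receive 4.5, Q = 41. (Wedge: Pb − Ps = −3.5.)
ΔPS is the trapezoid between Q = 41 and Q = 38 of height 0.5: ½ · (38 + 41) · 0.5 = 19.75.

Producer surplus rises by 19.75 hundred.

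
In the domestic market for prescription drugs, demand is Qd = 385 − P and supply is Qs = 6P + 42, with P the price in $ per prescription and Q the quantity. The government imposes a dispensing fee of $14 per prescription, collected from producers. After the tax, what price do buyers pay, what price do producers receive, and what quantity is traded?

Buyers pay $61; producers receive $47; quantity = 324.

Before the tax: set 385 − P = 6P + 42 → P* = $49, Q* = 336.
With the tax collected from producers, supply shifts: Qs = 6(P − 14) + 42.
New equilibrium: buyers pay $61, producers receive $47, Q = 324. (Wedge: Pb − Ps = 14.)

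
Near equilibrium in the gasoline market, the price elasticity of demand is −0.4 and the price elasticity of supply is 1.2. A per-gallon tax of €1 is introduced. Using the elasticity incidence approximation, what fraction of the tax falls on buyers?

Buyers' share ≈ 0.75.

Incidence ratio: buyers' share ≈ εs / (εs + |εd|) = 1.2 / (1.2 + 0.4) = 0.75.
Supply is the more elastic side, so buyers bear the larger share.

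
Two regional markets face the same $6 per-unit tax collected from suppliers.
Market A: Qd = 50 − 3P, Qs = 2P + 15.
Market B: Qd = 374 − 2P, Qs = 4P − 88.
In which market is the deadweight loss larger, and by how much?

Market B, by $2.4.

Market A: pre-tax P* = $7, Q* = 29; post-tax Q = 21.8; deadweight loss = $21.6.
Market B: pre-tax P* = $77, Q* = 220; post-tax Q = 212; deadweight loss = $24.
Difference: $21.6 vs $24 → market B is larger by $2.4.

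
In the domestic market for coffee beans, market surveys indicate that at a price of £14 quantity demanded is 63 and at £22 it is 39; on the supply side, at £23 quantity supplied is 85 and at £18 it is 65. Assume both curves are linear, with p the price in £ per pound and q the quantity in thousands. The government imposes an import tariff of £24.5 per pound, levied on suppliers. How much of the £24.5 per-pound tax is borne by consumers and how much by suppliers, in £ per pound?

Consumers bear £14 per pound; suppliers bear £10.5 per pound.

Demand slope: (39 − 63)/(22 − 14) = -3, so qd = 105 − 3p.
Supply slope: (65 − 85)/(18 − 23) = 4, so qs = 4p − 7.
Without the tax, 105 − 3p = 4p − 7 gives 7p = 112, so p* = £16 and q* = 57.
With the tax collected from suppliers, supply shifts: qs = 4(p − 24.5) − 7.
Solving gives q = 15 with consumers paying £30 and suppliers receiving £5.5 (the £24.5 wedge).
Burden on consumers: £14; on suppliers: £10.5. (They sum to £24.5.)
The less price-elastic side of the market bears the larger share of a per-unit tax.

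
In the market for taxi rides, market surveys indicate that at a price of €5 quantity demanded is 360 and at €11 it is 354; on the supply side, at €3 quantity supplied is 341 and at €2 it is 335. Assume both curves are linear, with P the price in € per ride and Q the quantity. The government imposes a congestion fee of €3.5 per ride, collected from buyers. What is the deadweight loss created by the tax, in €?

Demand slope: (354 − 360)/(11 − 5) = -1, so Qd = 365 − P.
Supply slope: (335 − 341)/(2 − 3) = 6, so Qs = 6P + 323.
Without the tax, 365 − P = 6P + 323 gives 7P = 42, so P* = €6 and Q* = 359.
With the tax collected from buyers, demand (in seller-price terms) shifts: Qd = 365 − (P + 3.5).
New equilibrium: buyers pay €9, producers receive €5.5, Q = 356. (Wedge: Pb − Ps = 3.5.)
Quantity falls by |ΔQ| = |359 − 356| = 3.
DWL = ½ · t · |ΔQ| = ½ · 3.5 · 3 = €5.25.

Deadweight loss = €5.25.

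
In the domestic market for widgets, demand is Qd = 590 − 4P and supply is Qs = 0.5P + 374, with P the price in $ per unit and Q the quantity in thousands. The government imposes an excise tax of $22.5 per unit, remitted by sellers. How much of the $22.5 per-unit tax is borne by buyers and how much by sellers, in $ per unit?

Before the tax: set 590 − 4P = 0.5P + 374 → P* = $48, Q* = 398.
With the tax collected from sellers, supply shifts: Qs = 0.5(P − 22.5) + 374.
Solving gives Q = 388 with buyers paying $50.5 and sellers receiving $28 (the $22.5 wedge).
Burden on buyers: $2.5; on sellers: $20. (They sum to $22.5.)
The less price-elastic side of the market bears the larger share of a per-unit tax.

Buyers bear $2.5 per unit; sellers bear $20 per unit.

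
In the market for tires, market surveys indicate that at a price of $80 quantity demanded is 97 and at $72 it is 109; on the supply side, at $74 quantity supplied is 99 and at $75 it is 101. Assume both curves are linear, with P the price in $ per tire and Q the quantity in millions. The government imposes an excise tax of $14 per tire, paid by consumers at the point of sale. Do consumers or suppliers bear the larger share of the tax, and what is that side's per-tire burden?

Demand slope: (109 − 97)/(72 − 80) = -1.5, so Qd = 217 − 1.5P.
Supply slope: (101 − 99)/(75 − 74) = 2, so Qs = 2P − 49.
Without the tax, 217 − 1.5P = 2P − 49 gives 3.5P = 266, so P* = $76 and Q* = 103.
With the tax collected from consumers, demand (in seller-price terms) shifts: Qd = 217 − 1.5(P + 14).
Solving gives Q = 91 with consumers paying $84 and suppliers receiving $70 (the $14 wedge).
Per-tire burden: consumers $8, suppliers $6.
Consumers take the larger share because demand is less price-elastic here (demand slope 1.5 vs supply slope 2).

Consumers bear the larger share: $8 per tire.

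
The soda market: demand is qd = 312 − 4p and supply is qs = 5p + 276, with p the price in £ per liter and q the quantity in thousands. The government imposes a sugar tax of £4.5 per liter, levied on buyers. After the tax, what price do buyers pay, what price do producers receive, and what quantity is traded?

Buyers pay £6.5; producers receive £2; quantity = 286.

Before the tax: set 312 − 4p = 5p + 276 → p* = £4, q* = 296.
With the tax collected from buyers, demand (in seller-price terms) shifts: qd = 312 − 4(p + 4.5).
New equilibrium: buyers pay £6.5, producers receive £2, q = 286. (Wedge: pb − ps = 4.5.)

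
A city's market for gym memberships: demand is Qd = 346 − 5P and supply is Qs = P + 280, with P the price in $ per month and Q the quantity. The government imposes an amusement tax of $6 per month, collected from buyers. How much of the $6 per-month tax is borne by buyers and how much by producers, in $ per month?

Before the tax: set 346 − 5P = P + 280 → P* = $11, Q* = 291.
With the tax collected from buyers, demand (in seller-price terms) shifts: Qd = 346 − 5(P + 6).
Solving gives Q = 286 with buyers paying $12 and producers receiving $6 (the $6 wedge).
Burden on buyers: $1; on producers: $5. (They sum to $6.)
The less price-elastic side of the market bears the larger share of a per-unit tax.

Buyers bear $1 per month; producers bear $5 per month.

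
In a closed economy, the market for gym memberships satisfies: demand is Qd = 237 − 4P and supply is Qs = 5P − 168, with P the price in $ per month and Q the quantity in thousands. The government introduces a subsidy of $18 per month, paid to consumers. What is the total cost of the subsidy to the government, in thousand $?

Government outlay = $1746 thousand.

Before the subsidy: set 237 − 4P = 5P − 168 → P* = $45, Q* = 57.
With a per-unit subsidy paid to consumers, each effectively pays P − 18, so demand becomes Qd = 237 − 4(P − 18).
Solving gives Q = 97 with consumers paying $35 and suppliers receiving $53 (the $18 wedge).
Outlay = t · Q = 18 · 97 = $1746.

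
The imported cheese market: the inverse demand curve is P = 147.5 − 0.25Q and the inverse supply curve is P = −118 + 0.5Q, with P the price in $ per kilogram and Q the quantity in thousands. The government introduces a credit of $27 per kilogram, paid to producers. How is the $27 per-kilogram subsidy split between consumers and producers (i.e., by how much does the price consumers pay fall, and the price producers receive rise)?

Consumers gain $9 per kilogram; producers gain $18 per kilogram.

Rewrite in direct form: Qd = 590 − 4P and Qs = 2P + 236.
Without the subsidy, 590 − 4P = 2P + 236 gives 6P = 354, so P* = $59 and Q* = 354.
With a per-unit subsidy paid to producers, each receives P + 27 per unit sold, so supply becomes Qs = 2(P + 27) + 236.
Solving gives Q = 390 with consumers paying $50 and producers receiving $77 (the $27 wedge).
Gain to consumers: $9; to producers: $18. (They sum to $27.)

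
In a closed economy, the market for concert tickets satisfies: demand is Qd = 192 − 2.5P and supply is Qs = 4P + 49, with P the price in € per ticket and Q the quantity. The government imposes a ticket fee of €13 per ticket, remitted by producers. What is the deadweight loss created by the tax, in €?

Deadweight loss = €130.

Without the tax, 192 − 2.5P = 4P + 49 gives 6.5P = 143, so P* = €22 and Q* = 137.
With the tax collected from producers, supply shifts: Qs = 4(P − 13) + 49.
New equilibrium: buyers pay €30, producers receive €17, Q = 117. (Wedge: Pb − Ps = 13.)
Quantity falls by |ΔQ| = |137 − 117| = 20.
DWL = ½ · t · |ΔQ| = ½ · 13 · 20 = €130.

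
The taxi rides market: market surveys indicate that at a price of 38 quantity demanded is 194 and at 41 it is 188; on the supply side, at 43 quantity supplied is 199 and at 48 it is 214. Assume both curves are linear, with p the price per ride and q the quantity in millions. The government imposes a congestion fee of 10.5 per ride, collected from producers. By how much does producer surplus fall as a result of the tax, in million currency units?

Demand slope: (188 − 194)/(41 − 38) = -2, so qd = 270 − 2p.
Supply slope: (214 − 199)/(48 − 43) = 3, so qs = 3p + 70.
Without the tax, 270 − 2p = 3p + 70 gives 5p = 200, so p* = 40 and q* = 190.
With the tax collected from producers, supply shifts: qs = 3(p − 10.5) + 70.
Solving gives q = 177.4 with consumers paying 46.3 and producers receiving 35.8 (the 10.5 wedge).
ΔPS is the trapezoid between Q = 177.4 and Q = 190 of height 4.2: ½ · (190 + 177.4) · 4.2 = 771.54.

Producer surplus falls by 771.54 million.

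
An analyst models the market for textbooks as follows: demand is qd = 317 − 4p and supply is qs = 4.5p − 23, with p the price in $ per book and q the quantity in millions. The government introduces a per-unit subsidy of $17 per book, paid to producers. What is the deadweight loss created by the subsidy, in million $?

Without the subsidy, 317 − 4p = 4.5p − 23 gives 8.5p = 340, so p* = $40 and q* = 157.
With a per-unit subsidy paid to producers, each receives p + 17 per unit sold, so supply becomes qs = 4.5(p + 17) − 23.
Solving gives q = 193 with consumers paying $31 and producers receiving $48 (the $17 wedge).
Quantity rises by |ΔQ| = |157 − 193| = 36.
DWL = ½ · t · |ΔQ| = ½ · 17 · 36 = $306.

Deadweight loss = $306 million.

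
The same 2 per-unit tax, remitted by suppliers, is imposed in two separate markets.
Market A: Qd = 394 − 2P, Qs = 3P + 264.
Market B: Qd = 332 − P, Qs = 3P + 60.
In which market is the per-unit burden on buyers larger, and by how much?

Market B, by 0.3.

Market A: pre-tax P* = 26, Q* = 342; post-tax Q = 339.6; per-unit burden on buyers = 1.2.
Market B: pre-tax P* = 68, Q* = 264; post-tax Q = 262.5; per-unit burden on buyers = 1.5.
Difference: 1.2 vs 1.5 → market B is larger by 0.3.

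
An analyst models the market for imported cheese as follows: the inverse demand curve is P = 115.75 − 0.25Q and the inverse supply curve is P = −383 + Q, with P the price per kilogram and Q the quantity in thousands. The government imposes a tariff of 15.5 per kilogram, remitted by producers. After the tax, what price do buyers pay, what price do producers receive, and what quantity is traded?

Rewrite in direct form: Qd = 463 − 4P and Qs = P + 383.
Without the tax, 463 − 4P = P + 383 gives 5P = 80, so P* = 16 and Q* = 399.
With the tax collected from producers, supply shifts: Qs = (P − 15.5) + 383.
New equilibrium: buyers pay 19.1, producers receive 3.6, Q = 386.6. (Wedge: Pb − Ps = 15.5.)
The less price-elastic side of the market bears the larger share of a per-unit tax.

Buyers pay 19.1; producers receive 3.6; quantity = 386.6.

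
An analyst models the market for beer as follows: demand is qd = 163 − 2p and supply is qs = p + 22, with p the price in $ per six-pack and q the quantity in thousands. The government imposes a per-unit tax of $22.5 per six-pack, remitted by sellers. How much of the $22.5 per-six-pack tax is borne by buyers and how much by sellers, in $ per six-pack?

Before the tax: set 163 − 2p = p + 22 → p* = $47, q* = 69.
With the tax collected from sellers, supply shifts: qs = (p − 22.5) + 22.
New equilibrium: buyers pay $54.5, sellers receive $32, q = 54. (Wedge: pb − ps = 22.5.)
Burden on buyers: $7.5; on sellers: $15. (They sum to $22.5.)
The less price-elastic side of the market bears the larger share of a per-unit tax.

Buyers bear $7.5 per six-pack; sellers bear $15 per six-pack.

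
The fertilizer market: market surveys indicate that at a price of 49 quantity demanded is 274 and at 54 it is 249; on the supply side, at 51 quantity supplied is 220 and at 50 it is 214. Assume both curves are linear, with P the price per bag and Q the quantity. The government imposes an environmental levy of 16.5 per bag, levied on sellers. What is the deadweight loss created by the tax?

Demand slope: (249 − 274)/(54 − 49) = -5, so Qd = 519 − 5P.
Supply slope: (214 − 220)/(50 − 51) = 6, so Qs = 6P − 86.
Before the tax: set 519 − 5P = 6P − 86 → P* = 55, Q* = 244.
With the tax collected from sellers, supply shifts: Qs = 6(P − 16.5) − 86.
Solving gives Q = 199 with buyers paying 64 and sellers receiving 47.5 (the 16.5 wedge).
Quantity falls by |ΔQ| = |244 − 199| = 45.
DWL = ½ · t · |ΔQ| = ½ · 16.5 · 45 = 371.25.

Deadweight loss = 371.25.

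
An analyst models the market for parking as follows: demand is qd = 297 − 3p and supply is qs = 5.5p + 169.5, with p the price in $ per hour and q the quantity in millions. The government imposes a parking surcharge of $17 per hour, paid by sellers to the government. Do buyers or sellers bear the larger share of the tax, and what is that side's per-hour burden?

Before the tax: set 297 − 3p = 5.5p + 169.5 → p* = $15, q* = 252.
With the tax collected from sellers, supply shifts: qs = 5.5(p − 17) + 169.5.
Solving gives q = 219 with buyers paying $26 and sellers receiving $9 (the $17 wedge).
Per-hour burden: buyers $11, sellers $6.
Buyers take the larger share because demand is less price-elastic here (demand slope 3 vs supply slope 5.5).
The less price-elastic side of the market bears the larger share of a per-unit tax.

Buyers bear the larger share: $11 per hour.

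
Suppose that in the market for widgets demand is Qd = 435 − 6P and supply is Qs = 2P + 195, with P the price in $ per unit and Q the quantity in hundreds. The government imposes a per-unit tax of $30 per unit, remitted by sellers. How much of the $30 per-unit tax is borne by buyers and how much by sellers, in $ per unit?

Buyers bear $7.5 per unit; sellers bear $22.5 per unit.

Without the tax, 435 − 6P = 2P + 195 gives 8P = 240, so P* = $30 and Q* = 255.
With the tax collected from sellers, supply shifts: Qs = 2(P − 30) + 195.
Solving gives Q = 210 with buyers paying $37.5 and sellers receiving $7.5 (the $30 wedge).
Burden on buyers: $7.5; on sellers: $22.5. (They sum to $30.)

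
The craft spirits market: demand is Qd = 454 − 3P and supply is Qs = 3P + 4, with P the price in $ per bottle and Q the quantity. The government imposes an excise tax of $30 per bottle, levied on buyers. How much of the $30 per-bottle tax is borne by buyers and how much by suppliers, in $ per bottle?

Without the tax, 454 − 3P = 3P + 4 gives 6P = 450, so P* = $75 and Q* = 229.
With the tax collected from buyers, demand (in seller-price terms) shifts: Qd = 454 − 3(P + 30).
Solving gives Q = 184 with buyers paying $90 and suppliers receiving $60 (the $30 wedge).
Burden on buyers: $15; on suppliers: $15. (They sum to $30.)
The less price-elastic side of the market bears the larger share of a per-unit tax.

Buyers bear $15 per bottle; suppliers bear $15 per bottle.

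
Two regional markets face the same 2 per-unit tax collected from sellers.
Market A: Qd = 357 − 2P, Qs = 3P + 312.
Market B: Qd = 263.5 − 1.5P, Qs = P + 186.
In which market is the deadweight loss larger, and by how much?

Market A, by 1.2.

Market A: pre-tax P* = 9, Q* = 339; post-tax Q = 336.6; deadweight loss = 2.4.
Market B: pre-tax P* = 31, Q* = 217; post-tax Q = 215.8; deadweight loss = 1.2.
Difference: 2.4 vs 1.2 → market A is larger by 1.2.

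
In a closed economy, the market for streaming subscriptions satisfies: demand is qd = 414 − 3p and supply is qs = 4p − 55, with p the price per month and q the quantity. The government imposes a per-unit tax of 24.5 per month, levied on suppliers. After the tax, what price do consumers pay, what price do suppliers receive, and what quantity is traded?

Before the tax: set 414 − 3p = 4p − 55 → p* = 67, q* = 213.
With the tax collected from suppliers, supply shifts: qs = 4(p − 24.5) − 55.
New equilibrium: consumers pay 81, suppliers receive 56.5, q = 171. (Wedge: pb − ps = 24.5.)

Consumers pay 81; suppliers receive 56.5; quantity = 171.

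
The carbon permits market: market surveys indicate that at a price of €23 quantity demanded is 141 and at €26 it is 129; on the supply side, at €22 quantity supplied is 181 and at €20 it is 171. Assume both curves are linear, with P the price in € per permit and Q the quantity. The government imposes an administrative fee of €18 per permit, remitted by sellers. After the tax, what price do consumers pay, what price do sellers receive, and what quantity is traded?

Consumers pay €28; sellers receive €10; quantity = 121.

Demand slope: (129 − 141)/(26 − 23) = -4, so Qd = 233 − 4P.
Supply slope: (171 − 181)/(20 − 22) = 5, so Qs = 5P + 71.
Before the tax: set 233 − 4P = 5P + 71 → P* = €18, Q* = 161.
With the tax collected from sellers, supply shifts: Qs = 5(P − 18) + 71.
New equilibrium: consumers pay €28, sellers receive €10, Q = 121. (Wedge: Pb − Ps = 18.)
The less price-elastic side of the market bears the larger share of a per-unit tax.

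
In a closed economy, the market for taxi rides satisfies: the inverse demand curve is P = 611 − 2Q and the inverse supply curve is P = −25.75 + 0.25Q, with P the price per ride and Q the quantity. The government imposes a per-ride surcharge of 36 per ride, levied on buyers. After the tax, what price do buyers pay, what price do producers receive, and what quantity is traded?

Inverting to Q(P) form: Qd = 305.5 − 0.5P; Qs = 4P + 103.
Without the tax, 305.5 − 0.5P = 4P + 103 gives 4.5P = 202.5, so P* = 45 and Q* = 283.
With the tax collected from buyers, demand (in seller-price terms) shifts: Qd = 305.5 − 0.5(P + 36).
Solving gives Q = 267 with buyers paying 77 and producers receiving 41 (the 36 wedge).

Buyers pay 77; producers receive 41; quantity = 267.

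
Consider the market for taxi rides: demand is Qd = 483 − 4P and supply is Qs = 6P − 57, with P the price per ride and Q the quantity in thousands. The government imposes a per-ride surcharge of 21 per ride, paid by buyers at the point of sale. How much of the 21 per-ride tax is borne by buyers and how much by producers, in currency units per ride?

Buyers bear 12.6 per ride; producers bear 8.4 per ride.

Before the tax: set 483 − 4P = 6P − 57 → P* = 54, Q* = 267.
With the tax collected from buyers, demand (in seller-price terms) shifts: Qd = 483 − 4(P + 21).
Solving gives Q = 216.6 with buyers paying 66.6 and producers receiving 45.6 (the 21 wedge).
Burden on buyers: 12.6; on producers: 8.4. (They sum to 21.)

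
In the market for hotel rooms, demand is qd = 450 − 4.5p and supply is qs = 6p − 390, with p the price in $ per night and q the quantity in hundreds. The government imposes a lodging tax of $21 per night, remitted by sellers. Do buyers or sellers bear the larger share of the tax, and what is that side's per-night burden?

Buyers bear the larger share: $12 per night.

Before the tax: set 450 − 4.5p = 6p − 390 → p* = $80, q* = 90.
With the tax collected from sellers, supply shifts: qs = 6(p − 21) − 390.
Solving gives q = 36 with buyers paying $92 and sellers receiving $71 (the $21 wedge).
Per-night burden: buyers $12, sellers $9.
Buyers take the larger share because demand is less price-elastic here (demand slope 4.5 vs supply slope 6).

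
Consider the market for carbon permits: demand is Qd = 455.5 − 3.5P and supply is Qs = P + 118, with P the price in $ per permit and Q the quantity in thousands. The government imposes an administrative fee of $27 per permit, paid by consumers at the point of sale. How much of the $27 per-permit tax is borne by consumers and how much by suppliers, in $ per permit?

Consumers bear $6 per permit; suppliers bear $21 per permit.

Before the tax: set 455.5 − 3.5P = P + 118 → P* = $75, Q* = 193.
With the tax collected from consumers, demand (in seller-price terms) shifts: Qd = 455.5 − 3.5(P + 27).
Solving gives Q = 172 with consumers paying $81 and suppliers receiving $54 (the $27 wedge).
Burden on consumers: $6; on suppliers: $21. (They sum to $27.)
The less price-elastic side of the market bears the larger share of a per-unit tax.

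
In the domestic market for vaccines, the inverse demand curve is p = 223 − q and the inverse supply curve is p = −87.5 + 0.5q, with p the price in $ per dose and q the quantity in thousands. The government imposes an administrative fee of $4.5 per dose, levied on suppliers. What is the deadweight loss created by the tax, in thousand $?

Inverting to q(p) form: qd = 223 − p; qs = 2p + 175.
Without the tax, 223 − p = 2p + 175 gives 3p = 48, so p* = $16 and q* = 207.
With the tax collected from suppliers, supply shifts: qs = 2(p − 4.5) + 175.
New equilibrium: consumers pay $19, suppliers receive $14.5, q = 204. (Wedge: pb − ps = 4.5.)
Quantity falls by |ΔQ| = |207 − 204| = 3.
DWL = ½ · t · |ΔQ| = ½ · 4.5 · 3 = $6.75.

Deadweight loss = $6.75 thousand.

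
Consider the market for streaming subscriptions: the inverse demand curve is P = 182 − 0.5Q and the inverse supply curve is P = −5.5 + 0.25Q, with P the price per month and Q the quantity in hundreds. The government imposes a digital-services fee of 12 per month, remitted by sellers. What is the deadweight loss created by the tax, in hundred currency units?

Inverting to Q(P) form: Qd = 364 − 2P; Qs = 4P + 22.
Without the tax, 364 − 2P = 4P + 22 gives 6P = 342, so P* = 57 and Q* = 250.
With the tax collected from sellers, supply shifts: Qs = 4(P − 12) + 22.
New equilibrium: consumers pay 65, sellers receive 53, Q = 234. (Wedge: Pb − Ps = 12.)
Quantity falls by |ΔQ| = |250 − 234| = 16.
DWL = ½ · t · |ΔQ| = ½ · 12 · 16 = 96.

Deadweight loss = 96 hundred.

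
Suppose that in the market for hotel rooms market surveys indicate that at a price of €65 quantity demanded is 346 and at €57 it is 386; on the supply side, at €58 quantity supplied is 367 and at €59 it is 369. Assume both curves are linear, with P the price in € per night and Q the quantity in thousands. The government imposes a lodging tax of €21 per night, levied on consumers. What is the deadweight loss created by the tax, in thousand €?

Deadweight loss = €315 thousand.

Demand slope: (386 − 346)/(57 − 65) = -5, so Qd = 671 − 5P.
Supply slope: (369 − 367)/(59 − 58) = 2, so Qs = 2P + 251.
Without the tax, 671 − 5P = 2P + 251 gives 7P = 420, so P* = €60 and Q* = 371.
With the tax collected from consumers, demand (in seller-price terms) shifts: Qd = 671 − 5(P + 21).
Solving gives Q = 341 with consumers paying €66 and sellers receiving €45 (the €21 wedge).
Quantity falls by |ΔQ| = |371 − 341| = 30.
DWL = ½ · t · |ΔQ| = ½ · 21 · 30 = €315.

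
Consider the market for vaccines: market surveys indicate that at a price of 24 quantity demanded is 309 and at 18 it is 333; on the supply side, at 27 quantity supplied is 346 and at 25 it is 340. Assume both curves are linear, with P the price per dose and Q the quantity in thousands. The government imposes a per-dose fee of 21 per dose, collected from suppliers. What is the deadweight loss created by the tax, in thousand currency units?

Demand slope: (333 − 309)/(18 − 24) = -4, so Qd = 405 − 4P.
Supply slope: (340 − 346)/(25 − 27) = 3, so Qs = 3P + 265.
Before the tax: set 405 − 4P = 3P + 265 → P* = 20, Q* = 325.
With the tax collected from suppliers, supply shifts: Qs = 3(P − 21) + 265.
Solving gives Q = 289 with consumers paying 29 and suppliers receiving 8 (the 21 wedge).
Quantity falls by |ΔQ| = |325 − 289| = 36.
DWL = ½ · t · |ΔQ| = ½ · 21 · 36 = 378.

Deadweight loss = 378 thousand.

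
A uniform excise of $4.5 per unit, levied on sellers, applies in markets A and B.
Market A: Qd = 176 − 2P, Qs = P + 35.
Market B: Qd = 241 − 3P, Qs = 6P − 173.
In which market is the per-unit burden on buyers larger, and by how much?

Market B, by $1.5.

Market A: pre-tax P* = $47, Q* = 82; post-tax Q = 79; per-unit burden on buyers = $1.5.
Market B: pre-tax P* = $46, Q* = 103; post-tax Q = 94; per-unit burden on buyers = $3.
Difference: $1.5 vs $3 → market B is larger by $1.5.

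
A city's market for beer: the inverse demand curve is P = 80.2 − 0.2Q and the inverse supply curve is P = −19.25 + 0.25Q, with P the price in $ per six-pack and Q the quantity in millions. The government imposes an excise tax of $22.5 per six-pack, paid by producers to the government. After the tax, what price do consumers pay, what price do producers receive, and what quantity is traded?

Consumers pay $46; producers receive $23.5; quantity = 171.

Inverting to Q(P) form: Qd = 401 − 5P; Qs = 4P + 77.
Without the tax, 401 − 5P = 4P + 77 gives 9P = 324, so P* = $36 and Q* = 221.
With the tax collected from producers, supply shifts: Qs = 4(P − 22.5) + 77.
Solving gives Q = 171 with consumers paying $46 and producers receiving $23.5 (the $22.5 wedge).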